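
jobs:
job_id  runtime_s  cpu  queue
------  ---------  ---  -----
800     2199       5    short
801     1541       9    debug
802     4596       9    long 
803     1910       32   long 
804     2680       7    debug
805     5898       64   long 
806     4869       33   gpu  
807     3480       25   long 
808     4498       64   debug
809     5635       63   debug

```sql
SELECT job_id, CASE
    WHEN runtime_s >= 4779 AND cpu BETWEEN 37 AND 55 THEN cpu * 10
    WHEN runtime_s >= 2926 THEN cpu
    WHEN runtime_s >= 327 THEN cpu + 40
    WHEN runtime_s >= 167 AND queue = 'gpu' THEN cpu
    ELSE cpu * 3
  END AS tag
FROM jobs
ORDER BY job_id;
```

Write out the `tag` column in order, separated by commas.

45, 49, 9, 72, 47, 64, 33, 25, 64, 63

job_id=800: runtime_s >= 327 → 45
job_id=801: runtime_s >= 327 → 49
job_id=802: runtime_s >= 2926 → 9
job_id=803: runtime_s >= 327 → 72
job_id=804: runtime_s >= 327 → 47
job_id=805: runtime_s >= 2926 → 64
job_id=806: runtime_s >= 2926 → 33
job_id=807: runtime_s >= 2926 → 25
job_id=808: runtime_s >= 2926 → 64
job_id=809: runtime_s >= 2926 → 63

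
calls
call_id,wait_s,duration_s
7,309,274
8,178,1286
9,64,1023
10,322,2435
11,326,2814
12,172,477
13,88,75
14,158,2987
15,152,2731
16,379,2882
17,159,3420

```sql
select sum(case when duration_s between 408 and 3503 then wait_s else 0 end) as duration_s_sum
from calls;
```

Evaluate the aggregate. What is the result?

call_id=7: ✗
call_id=8: ✓ → 178
call_id=9: ✓ → 64
call_id=10: ✓ → 322
call_id=11: ✓ → 326
call_id=12: ✓ → 172
call_id=13: ✗
call_id=14: ✓ → 158
call_id=15: ✓ → 152
call_id=16: ✓ → 379
call_id=17: ✓ → 159
duration_s_sum = 178 + 64 + 322 + 326 + 172 + 158 + 152 + 379 + 159 = 1910

1910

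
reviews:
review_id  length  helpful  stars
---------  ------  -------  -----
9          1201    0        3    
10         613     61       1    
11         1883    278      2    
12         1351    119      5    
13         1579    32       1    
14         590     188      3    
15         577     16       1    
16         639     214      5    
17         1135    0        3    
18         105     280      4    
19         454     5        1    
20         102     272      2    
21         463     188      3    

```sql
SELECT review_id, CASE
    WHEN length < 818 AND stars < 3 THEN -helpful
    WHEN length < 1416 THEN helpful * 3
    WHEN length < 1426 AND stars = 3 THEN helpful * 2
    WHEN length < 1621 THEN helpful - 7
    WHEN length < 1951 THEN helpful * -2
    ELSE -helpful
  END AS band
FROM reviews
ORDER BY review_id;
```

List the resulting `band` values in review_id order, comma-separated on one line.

0, -61, -556, 357, 25, 564, -16, 642, 0, 840, -5, -272, 564

review_id=9: length < 1416 → 0
review_id=10: length < 818 AND stars < 3 → -61
review_id=11: length < 1951 → -556
review_id=12: length < 1416 → 357
review_id=13: length < 1621 → 25
review_id=14: length < 1416 → 564
review_id=15: length < 818 AND stars < 3 → -16
review_id=16: length < 1416 → 642
review_id=17: length < 1416 → 0
review_id=18: length < 1416 → 840
review_id=19: length < 818 AND stars < 3 → -5
review_id=20: length < 818 AND stars < 3 → -272
review_id=21: length < 1416 → 564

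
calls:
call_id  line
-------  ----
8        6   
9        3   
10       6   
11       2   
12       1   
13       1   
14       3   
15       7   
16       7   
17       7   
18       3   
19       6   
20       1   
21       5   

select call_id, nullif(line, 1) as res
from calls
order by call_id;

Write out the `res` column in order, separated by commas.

6, 3, 6, 2, NULL, NULL, 3, 7, 7, 7, 3, 6, NULL, 5

call_id=8: line=6 vs 1: differ → 6
call_id=9: line=3 vs 1: differ → 3
call_id=10: line=6 vs 1: differ → 6
call_id=11: line=2 vs 1: differ → 2
call_id=12: line=1 vs 1: equal → NULL
call_id=13: line=1 vs 1: equal → NULL
call_id=14: line=3 vs 1: differ → 3
call_id=15: line=7 vs 1: differ → 7
call_id=16: line=7 vs 1: differ → 7
call_id=17: line=7 vs 1: differ → 7
call_id=18: line=3 vs 1: differ → 3
call_id=19: line=6 vs 1: differ → 6
call_id=20: line=1 vs 1: equal → NULL
call_id=21: line=5 vs 1: differ → 5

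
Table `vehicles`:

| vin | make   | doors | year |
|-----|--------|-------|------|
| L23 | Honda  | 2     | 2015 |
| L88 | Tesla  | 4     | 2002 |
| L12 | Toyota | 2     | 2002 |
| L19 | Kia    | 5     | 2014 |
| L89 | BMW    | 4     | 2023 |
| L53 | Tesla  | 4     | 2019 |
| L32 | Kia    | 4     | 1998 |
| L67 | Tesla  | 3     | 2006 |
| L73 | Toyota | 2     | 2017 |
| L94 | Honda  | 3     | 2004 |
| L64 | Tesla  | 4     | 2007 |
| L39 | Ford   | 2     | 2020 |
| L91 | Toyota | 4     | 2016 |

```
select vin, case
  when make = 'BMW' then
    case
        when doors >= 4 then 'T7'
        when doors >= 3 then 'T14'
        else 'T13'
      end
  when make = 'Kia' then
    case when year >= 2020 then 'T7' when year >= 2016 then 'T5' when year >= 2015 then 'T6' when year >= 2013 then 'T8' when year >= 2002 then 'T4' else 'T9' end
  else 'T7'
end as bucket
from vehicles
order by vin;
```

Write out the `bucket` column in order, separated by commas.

vin=L12: make='Toyota' → outer ELSE → T7
vin=L19: make='Kia' → inner[year >= 2013] → T8
vin=L23: make='Honda' → outer ELSE → T7
vin=L32: make='Kia' → inner[ELSE] → T9
vin=L39: make='Ford' → outer ELSE → T7
vin=L53: make='Tesla' → outer ELSE → T7
vin=L64: make='Tesla' → outer ELSE → T7
vin=L67: make='Tesla' → outer ELSE → T7
vin=L73: make='Toyota' → outer ELSE → T7
vin=L88: make='Tesla' → outer ELSE → T7
vin=L89: make='BMW' → inner[doors >= 4] → T7
vin=L91: make='Toyota' → outer ELSE → T7
vin=L94: make='Honda' → outer ELSE → T7

T7, T8, T7, T9, T7, T7, T7, T7, T7, T7, T7, T7, T7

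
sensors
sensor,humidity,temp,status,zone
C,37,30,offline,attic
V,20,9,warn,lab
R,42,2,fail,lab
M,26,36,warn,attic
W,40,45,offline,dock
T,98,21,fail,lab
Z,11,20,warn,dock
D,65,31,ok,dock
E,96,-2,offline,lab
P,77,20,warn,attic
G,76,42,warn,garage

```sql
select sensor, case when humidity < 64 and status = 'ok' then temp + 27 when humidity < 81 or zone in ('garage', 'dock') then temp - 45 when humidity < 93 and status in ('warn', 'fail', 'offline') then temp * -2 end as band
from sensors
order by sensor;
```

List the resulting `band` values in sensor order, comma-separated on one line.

sensor=C: humidity < 81 or zone in ('garage', 'dock') → -15
sensor=D: humidity < 81 or zone in ('garage', 'dock') → -14
sensor=E: (no match → NULL) → NULL
sensor=G: humidity < 81 or zone in ('garage', 'dock') → -3
sensor=M: humidity < 81 or zone in ('garage', 'dock') → -9
sensor=P: humidity < 81 or zone in ('garage', 'dock') → -25
sensor=R: humidity < 81 or zone in ('garage', 'dock') → -43
sensor=T: (no match → NULL) → NULL
sensor=V: humidity < 81 or zone in ('garage', 'dock') → -36
sensor=W: humidity < 81 or zone in ('garage', 'dock') → 0
sensor=Z: humidity < 81 or zone in ('garage', 'dock') → -25

-15, -14, NULL, -3, -9, -25, -43, NULL, -36, 0, -25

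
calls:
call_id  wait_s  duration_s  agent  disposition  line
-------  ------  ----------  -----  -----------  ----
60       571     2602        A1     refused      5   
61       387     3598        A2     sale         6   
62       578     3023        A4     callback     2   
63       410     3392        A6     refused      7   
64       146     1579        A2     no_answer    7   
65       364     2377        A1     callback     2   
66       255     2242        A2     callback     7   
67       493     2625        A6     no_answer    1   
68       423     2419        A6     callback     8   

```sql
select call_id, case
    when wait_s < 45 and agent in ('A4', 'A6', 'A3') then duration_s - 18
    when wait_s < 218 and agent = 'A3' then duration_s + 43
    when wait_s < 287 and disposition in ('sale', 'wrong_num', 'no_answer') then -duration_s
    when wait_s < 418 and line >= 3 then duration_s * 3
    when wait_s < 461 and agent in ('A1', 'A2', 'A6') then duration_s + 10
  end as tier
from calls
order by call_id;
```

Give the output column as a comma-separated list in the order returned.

call_id=60: (no match → NULL) → NULL
call_id=61: wait_s < 418 and line >= 3 → 10794
call_id=62: (no match → NULL) → NULL
call_id=63: wait_s < 418 and line >= 3 → 10176
call_id=64: wait_s < 287 and disposition in ('sale', 'wrong_num', 'no_answer') → -1579
call_id=65: wait_s < 461 and agent in ('A1', 'A2', 'A6') → 2387
call_id=66: wait_s < 418 and line >= 3 → 6726
call_id=67: (no match → NULL) → NULL
call_id=68: wait_s < 461 and agent in ('A1', 'A2', 'A6') → 2429

NULL, 10794, NULL, 10176, -1579, 2387, 6726, NULL, 2429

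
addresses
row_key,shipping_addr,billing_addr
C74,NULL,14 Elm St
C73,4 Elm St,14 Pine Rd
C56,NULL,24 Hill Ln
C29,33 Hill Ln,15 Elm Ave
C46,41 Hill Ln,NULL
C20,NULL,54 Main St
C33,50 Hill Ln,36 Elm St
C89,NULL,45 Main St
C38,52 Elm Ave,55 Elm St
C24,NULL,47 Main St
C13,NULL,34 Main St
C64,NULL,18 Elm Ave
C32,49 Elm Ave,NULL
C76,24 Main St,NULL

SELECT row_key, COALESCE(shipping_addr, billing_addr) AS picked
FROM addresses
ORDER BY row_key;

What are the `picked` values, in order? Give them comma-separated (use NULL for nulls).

34 Main St, 54 Main St, 47 Main St, 33 Hill Ln, 49 Elm Ave, 50 Hill Ln, 52 Elm Ave, 41 Hill Ln, 24 Hill Ln, 18 Elm Ave, 4 Elm St, 14 Elm St, 24 Main St, 45 Main St

row_key=C13: shipping_addr=NULL, billing_addr=34 Main St → 34 Main St
row_key=C20: shipping_addr=NULL, billing_addr=54 Main St → 54 Main St
row_key=C24: shipping_addr=NULL, billing_addr=47 Main St → 47 Main St
row_key=C29: shipping_addr=33 Hill Ln → 33 Hill Ln
row_key=C32: shipping_addr=49 Elm Ave → 49 Elm Ave
row_key=C33: shipping_addr=50 Hill Ln → 50 Hill Ln
row_key=C38: shipping_addr=52 Elm Ave → 52 Elm Ave
row_key=C46: shipping_addr=41 Hill Ln → 41 Hill Ln
row_key=C56: shipping_addr=NULL, billing_addr=24 Hill Ln → 24 Hill Ln
row_key=C64: shipping_addr=NULL, billing_addr=18 Elm Ave → 18 Elm Ave
row_key=C73: shipping_addr=4 Elm St → 4 Elm St
row_key=C74: shipping_addr=NULL, billing_addr=14 Elm St → 14 Elm St
row_key=C76: shipping_addr=24 Main St → 24 Main St
row_key=C89: shipping_addr=NULL, billing_addr=45 Main St → 45 Main St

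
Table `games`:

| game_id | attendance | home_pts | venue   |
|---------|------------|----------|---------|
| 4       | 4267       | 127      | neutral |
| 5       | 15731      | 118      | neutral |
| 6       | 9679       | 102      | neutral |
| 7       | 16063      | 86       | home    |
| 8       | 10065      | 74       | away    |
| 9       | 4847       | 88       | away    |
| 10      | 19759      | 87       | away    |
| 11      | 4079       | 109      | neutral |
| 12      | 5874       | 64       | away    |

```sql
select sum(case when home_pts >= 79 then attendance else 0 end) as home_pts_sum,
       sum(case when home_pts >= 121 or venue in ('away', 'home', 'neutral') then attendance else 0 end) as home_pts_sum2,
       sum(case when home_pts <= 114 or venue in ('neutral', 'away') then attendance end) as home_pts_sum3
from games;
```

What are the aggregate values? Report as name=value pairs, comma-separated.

[home_pts_sum: home_pts >= 79]
game_id=4: ✓ → 4267
game_id=5: ✓ → 15731
game_id=6: ✓ → 9679
game_id=7: ✓ → 16063
game_id=8: ✗
game_id=9: ✓ → 4847
game_id=10: ✓ → 19759
game_id=11: ✓ → 4079
game_id=12: ✗
home_pts_sum = 4267 + 15731 + 9679 + 16063 + 4847 + 19759 + 4079 = 74425
—
[home_pts_sum2: home_pts >= 121 or venue in ('away', 'home', 'neutral')]
game_id=4: ✓ → 4267
game_id=5: ✓ → 15731
game_id=6: ✓ → 9679
game_id=7: ✓ → 16063
game_id=8: ✓ → 10065
game_id=9: ✓ → 4847
game_id=10: ✓ → 19759
game_id=11: ✓ → 4079
game_id=12: ✓ → 5874
home_pts_sum2 = 4267 + 15731 + 9679 + 16063 + 10065 + 4847 + 19759 + 4079 + 5874 = 90364
—
[home_pts_sum3: home_pts <= 114 or venue in ('neutral', 'away')]
game_id=4: ✓ → 4267
game_id=5: ✓ → 15731
game_id=6: ✓ → 9679
game_id=7: ✓ → 16063
game_id=8: ✓ → 10065
game_id=9: ✓ → 4847
game_id=10: ✓ → 19759
game_id=11: ✓ → 4079
game_id=12: ✓ → 5874
home_pts_sum3 = 4267 + 15731 + 9679 + 16063 + 10065 + 4847 + 19759 + 4079 + 5874 = 90364

home_pts_sum=74425, home_pts_sum2=90364, home_pts_sum3=90364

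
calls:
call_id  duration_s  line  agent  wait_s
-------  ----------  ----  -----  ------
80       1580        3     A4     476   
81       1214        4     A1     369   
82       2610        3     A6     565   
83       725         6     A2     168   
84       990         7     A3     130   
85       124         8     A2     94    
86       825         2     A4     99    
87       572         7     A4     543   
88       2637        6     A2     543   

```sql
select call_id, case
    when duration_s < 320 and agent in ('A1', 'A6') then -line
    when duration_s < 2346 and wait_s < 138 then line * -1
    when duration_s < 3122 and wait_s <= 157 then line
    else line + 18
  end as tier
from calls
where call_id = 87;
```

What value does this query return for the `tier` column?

call_id = 87: duration_s=572, line=7, agent=A4, wait_s=543.
duration_s < 320 and agent in ('A1', 'A6') → false
duration_s < 2346 and wait_s < 138 → false
duration_s < 3122 and wait_s <= 157 → false
No prior WHEN matched → ELSE → 25

25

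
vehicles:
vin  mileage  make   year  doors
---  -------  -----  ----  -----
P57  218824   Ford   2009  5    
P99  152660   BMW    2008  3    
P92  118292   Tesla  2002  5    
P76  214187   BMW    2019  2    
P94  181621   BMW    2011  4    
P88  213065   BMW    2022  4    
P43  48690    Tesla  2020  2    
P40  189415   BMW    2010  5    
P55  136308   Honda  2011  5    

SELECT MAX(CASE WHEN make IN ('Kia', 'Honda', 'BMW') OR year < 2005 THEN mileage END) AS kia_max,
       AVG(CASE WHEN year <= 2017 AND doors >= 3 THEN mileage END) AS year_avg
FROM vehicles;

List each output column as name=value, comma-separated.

kia_max=214187, year_avg=166186.6666666667

[kia_max: make IN ('Kia', 'Honda', 'BMW') OR year < 2005]
vin=P57: ✗
vin=P99: ✓ → 152660
vin=P92: ✓ → 118292
vin=P76: ✓ → 214187
vin=P94: ✓ → 181621
vin=P88: ✓ → 213065
vin=P43: ✗
vin=P40: ✓ → 189415
vin=P55: ✓ → 136308
kia_max = MAX(152660, 118292, 214187, 181621, 213065, 189415, 136308) = 214187
—
[year_avg: year <= 2017 AND doors >= 3]
vin=P57: ✓ → 218824
vin=P99: ✓ → 152660
vin=P92: ✓ → 118292
vin=P76: ✗
vin=P94: ✓ → 181621
vin=P88: ✗
vin=P43: ✗
vin=P40: ✓ → 189415
vin=P55: ✓ → 136308
year_avg = (218824 + 152660 + 118292 + 181621 + 189415 + 136308) / 6 = 166186.6666666667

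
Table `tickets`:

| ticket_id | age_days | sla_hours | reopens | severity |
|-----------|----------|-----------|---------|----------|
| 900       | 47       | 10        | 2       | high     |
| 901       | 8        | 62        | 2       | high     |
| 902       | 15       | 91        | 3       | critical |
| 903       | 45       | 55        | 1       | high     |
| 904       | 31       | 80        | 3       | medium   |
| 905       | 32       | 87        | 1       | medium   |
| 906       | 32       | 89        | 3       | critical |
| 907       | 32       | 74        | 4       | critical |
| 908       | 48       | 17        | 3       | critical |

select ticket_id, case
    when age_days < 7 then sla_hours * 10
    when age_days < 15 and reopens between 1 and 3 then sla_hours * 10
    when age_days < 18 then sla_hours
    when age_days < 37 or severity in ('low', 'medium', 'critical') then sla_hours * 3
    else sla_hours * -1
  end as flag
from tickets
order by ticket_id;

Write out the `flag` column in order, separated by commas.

-10, 620, 91, -55, 240, 261, 267, 222, 51

ticket_id=900: ELSE → -10
ticket_id=901: age_days < 15 and reopens between 1 and 3 → 620
ticket_id=902: age_days < 18 → 91
ticket_id=903: ELSE → -55
ticket_id=904: age_days < 37 or severity in ('low', 'medium', 'critical') → 240
ticket_id=905: age_days < 37 or severity in ('low', 'medium', 'critical') → 261
ticket_id=906: age_days < 37 or severity in ('low', 'medium', 'critical') → 267
ticket_id=907: age_days < 37 or severity in ('low', 'medium', 'critical') → 222
ticket_id=908: age_days < 37 or severity in ('low', 'medium', 'critical') → 51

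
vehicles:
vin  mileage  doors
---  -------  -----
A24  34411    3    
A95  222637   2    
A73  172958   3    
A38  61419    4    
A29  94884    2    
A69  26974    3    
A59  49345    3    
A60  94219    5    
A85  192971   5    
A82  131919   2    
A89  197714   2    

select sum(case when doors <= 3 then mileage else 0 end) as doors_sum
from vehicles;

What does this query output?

930842

vin=A24: ✓ → 34411
vin=A95: ✓ → 222637
vin=A73: ✓ → 172958
vin=A38: ✗
vin=A29: ✓ → 94884
vin=A69: ✓ → 26974
vin=A59: ✓ → 49345
vin=A60: ✗
vin=A85: ✗
vin=A82: ✓ → 131919
vin=A89: ✓ → 197714
doors_sum = 34411 + 222637 + 172958 + 94884 + 26974 + 49345 + 131919 + 197714 = 930842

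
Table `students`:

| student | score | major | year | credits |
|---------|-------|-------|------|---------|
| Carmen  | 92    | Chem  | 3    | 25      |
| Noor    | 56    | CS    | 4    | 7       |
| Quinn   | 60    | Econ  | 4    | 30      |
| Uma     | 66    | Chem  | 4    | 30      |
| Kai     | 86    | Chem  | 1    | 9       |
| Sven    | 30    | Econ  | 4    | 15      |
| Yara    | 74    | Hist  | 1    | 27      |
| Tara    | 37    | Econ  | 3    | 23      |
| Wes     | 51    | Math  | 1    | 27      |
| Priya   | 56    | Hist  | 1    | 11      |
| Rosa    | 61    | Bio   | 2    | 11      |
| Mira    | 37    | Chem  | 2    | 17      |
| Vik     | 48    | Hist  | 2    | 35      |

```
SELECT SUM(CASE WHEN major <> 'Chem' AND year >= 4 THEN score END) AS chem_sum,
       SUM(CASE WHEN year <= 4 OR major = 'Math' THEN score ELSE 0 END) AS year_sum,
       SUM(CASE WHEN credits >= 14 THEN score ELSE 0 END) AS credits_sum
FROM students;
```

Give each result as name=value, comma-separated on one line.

[chem_sum: major <> 'Chem' AND year >= 4]
student=Carmen: ✗
student=Noor: ✓ → 56
student=Quinn: ✓ → 60
student=Uma: ✗
student=Kai: ✗
student=Sven: ✓ → 30
student=Yara: ✗
student=Tara: ✗
student=Wes: ✗
student=Priya: ✗
student=Rosa: ✗
student=Mira: ✗
student=Vik: ✗
chem_sum = 56 + 60 + 30 = 146
—
[year_sum: year <= 4 OR major = 'Math']
student=Carmen: ✓ → 92
student=Noor: ✓ → 56
student=Quinn: ✓ → 60
student=Uma: ✓ → 66
student=Kai: ✓ → 86
student=Sven: ✓ → 30
student=Yara: ✓ → 74
student=Tara: ✓ → 37
student=Wes: ✓ → 51
student=Priya: ✓ → 56
student=Rosa: ✓ → 61
student=Mira: ✓ → 37
student=Vik: ✓ → 48
year_sum = 92 + 56 + 60 + 66 + 86 + 30 + 74 + 37 + 51 + 56 + 61 + 37 + 48 = 754
—
[credits_sum: credits >= 14]
student=Carmen: ✓ → 92
student=Noor: ✗
student=Quinn: ✓ → 60
student=Uma: ✓ → 66
student=Kai: ✗
student=Sven: ✓ → 30
student=Yara: ✓ → 74
student=Tara: ✓ → 37
student=Wes: ✓ → 51
student=Priya: ✗
student=Rosa: ✗
student=Mira: ✓ → 37
student=Vik: ✓ → 48
credits_sum = 92 + 60 + 66 + 30 + 74 + 37 + 51 + 37 + 48 = 495

chem_sum=146, year_sum=754, credits_sum=495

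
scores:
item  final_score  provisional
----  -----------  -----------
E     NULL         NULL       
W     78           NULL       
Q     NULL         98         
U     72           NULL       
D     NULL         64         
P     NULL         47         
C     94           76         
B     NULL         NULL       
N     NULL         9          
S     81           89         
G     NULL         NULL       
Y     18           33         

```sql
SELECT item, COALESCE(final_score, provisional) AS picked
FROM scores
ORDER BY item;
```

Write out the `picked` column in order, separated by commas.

item=B: final_score=NULL, provisional=NULL (all NULL) → NULL
item=C: final_score=94 → 94
item=D: final_score=NULL, provisional=64 → 64
item=E: final_score=NULL, provisional=NULL (all NULL) → NULL
item=G: final_score=NULL, provisional=NULL (all NULL) → NULL
item=N: final_score=NULL, provisional=9 → 9
item=P: final_score=NULL, provisional=47 → 47
item=Q: final_score=NULL, provisional=98 → 98
item=S: final_score=81 → 81
item=U: final_score=72 → 72
item=W: final_score=78 → 78
item=Y: final_score=18 → 18

NULL, 94, 64, NULL, NULL, 9, 47, 98, 81, 72, 78, 18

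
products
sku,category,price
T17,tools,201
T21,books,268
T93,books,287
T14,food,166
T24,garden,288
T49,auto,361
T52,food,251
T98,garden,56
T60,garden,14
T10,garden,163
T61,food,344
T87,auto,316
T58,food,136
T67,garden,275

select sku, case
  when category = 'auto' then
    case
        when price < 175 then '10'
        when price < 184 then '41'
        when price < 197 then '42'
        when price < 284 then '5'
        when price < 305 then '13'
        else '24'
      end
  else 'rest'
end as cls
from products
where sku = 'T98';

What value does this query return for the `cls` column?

sku = T98: category=garden, price=56.
category='garden' → outer ELSE → rest

rest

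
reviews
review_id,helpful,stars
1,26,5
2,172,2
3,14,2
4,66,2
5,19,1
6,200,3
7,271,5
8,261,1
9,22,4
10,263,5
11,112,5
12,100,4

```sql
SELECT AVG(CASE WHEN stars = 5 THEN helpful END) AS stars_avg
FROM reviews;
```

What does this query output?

168

review_id=1: ✓ → 26
review_id=2: ✗
review_id=3: ✗
review_id=4: ✗
review_id=5: ✗
review_id=6: ✗
review_id=7: ✓ → 271
review_id=8: ✗
review_id=9: ✗
review_id=10: ✓ → 263
review_id=11: ✓ → 112
review_id=12: ✗
stars_avg = (26 + 271 + 263 + 112) / 4 = 168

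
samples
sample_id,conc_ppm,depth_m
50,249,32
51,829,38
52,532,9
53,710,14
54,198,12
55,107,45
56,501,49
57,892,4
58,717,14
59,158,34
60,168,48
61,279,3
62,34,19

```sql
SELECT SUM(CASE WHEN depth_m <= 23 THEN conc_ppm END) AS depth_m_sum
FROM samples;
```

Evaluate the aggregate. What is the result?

3362

sample_id=50: ✗
sample_id=51: ✗
sample_id=52: ✓ → 532
sample_id=53: ✓ → 710
sample_id=54: ✓ → 198
sample_id=55: ✗
sample_id=56: ✗
sample_id=57: ✓ → 892
sample_id=58: ✓ → 717
sample_id=59: ✗
sample_id=60: ✗
sample_id=61: ✓ → 279
sample_id=62: ✓ → 34
depth_m_sum = 532 + 710 + 198 + 892 + 717 + 279 + 34 = 3362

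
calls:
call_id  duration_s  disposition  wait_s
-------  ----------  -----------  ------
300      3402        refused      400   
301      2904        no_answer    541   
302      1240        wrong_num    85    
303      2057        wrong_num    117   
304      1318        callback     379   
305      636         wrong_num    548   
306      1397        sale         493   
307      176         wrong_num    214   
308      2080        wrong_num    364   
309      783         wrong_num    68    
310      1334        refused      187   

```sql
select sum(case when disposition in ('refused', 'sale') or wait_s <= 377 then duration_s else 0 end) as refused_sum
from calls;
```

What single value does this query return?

call_id=300: ✓ → 3402
call_id=301: ✗
call_id=302: ✓ → 1240
call_id=303: ✓ → 2057
call_id=304: ✗
call_id=305: ✗
call_id=306: ✓ → 1397
call_id=307: ✓ → 176
call_id=308: ✓ → 2080
call_id=309: ✓ → 783
call_id=310: ✓ → 1334
refused_sum = 3402 + 1240 + 2057 + 1397 + 176 + 2080 + 783 + 1334 = 12469

12469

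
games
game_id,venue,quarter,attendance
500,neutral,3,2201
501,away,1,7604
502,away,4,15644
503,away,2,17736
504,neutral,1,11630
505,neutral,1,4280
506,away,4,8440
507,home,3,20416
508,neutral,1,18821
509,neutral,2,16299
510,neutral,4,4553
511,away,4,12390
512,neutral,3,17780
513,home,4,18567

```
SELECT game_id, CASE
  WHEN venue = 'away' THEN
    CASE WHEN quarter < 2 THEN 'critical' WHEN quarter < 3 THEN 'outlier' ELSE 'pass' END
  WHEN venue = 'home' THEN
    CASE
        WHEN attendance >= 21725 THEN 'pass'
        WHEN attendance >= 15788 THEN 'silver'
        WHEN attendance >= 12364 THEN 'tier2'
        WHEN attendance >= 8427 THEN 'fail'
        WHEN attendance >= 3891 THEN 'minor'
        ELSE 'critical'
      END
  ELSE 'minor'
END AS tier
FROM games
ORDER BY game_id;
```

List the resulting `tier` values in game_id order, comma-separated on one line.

game_id=500: venue='neutral' → outer ELSE → minor
game_id=501: venue='away' → inner[quarter < 2] → critical
game_id=502: venue='away' → inner[ELSE] → pass
game_id=503: venue='away' → inner[quarter < 3] → outlier
game_id=504: venue='neutral' → outer ELSE → minor
game_id=505: venue='neutral' → outer ELSE → minor
game_id=506: venue='away' → inner[ELSE] → pass
game_id=507: venue='home' → inner[attendance >= 15788] → silver
game_id=508: venue='neutral' → outer ELSE → minor
game_id=509: venue='neutral' → outer ELSE → minor
game_id=510: venue='neutral' → outer ELSE → minor
game_id=511: venue='away' → inner[ELSE] → pass
game_id=512: venue='neutral' → outer ELSE → minor
game_id=513: venue='home' → inner[attendance >= 15788] → silver

minor, critical, pass, outlier, minor, minor, pass, silver, minor, minor, minor, pass, minor, silver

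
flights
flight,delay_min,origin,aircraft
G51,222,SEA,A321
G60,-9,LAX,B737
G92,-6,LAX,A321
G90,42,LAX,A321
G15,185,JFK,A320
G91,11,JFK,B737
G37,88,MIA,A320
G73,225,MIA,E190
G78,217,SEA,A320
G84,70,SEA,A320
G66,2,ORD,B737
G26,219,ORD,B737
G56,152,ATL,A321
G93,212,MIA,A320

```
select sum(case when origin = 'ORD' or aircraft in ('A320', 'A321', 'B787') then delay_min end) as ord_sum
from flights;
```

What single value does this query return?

flight=G51: ✓ → 222
flight=G60: ✗
flight=G92: ✓ → -6
flight=G90: ✓ → 42
flight=G15: ✓ → 185
flight=G91: ✗
flight=G37: ✓ → 88
flight=G73: ✗
flight=G78: ✓ → 217
flight=G84: ✓ → 70
flight=G66: ✓ → 2
flight=G26: ✓ → 219
flight=G56: ✓ → 152
flight=G93: ✓ → 212
ord_sum = 222 + -6 + 42 + 185 + 88 + 217 + 70 + 2 + 219 + 152 + 212 = 1403

1403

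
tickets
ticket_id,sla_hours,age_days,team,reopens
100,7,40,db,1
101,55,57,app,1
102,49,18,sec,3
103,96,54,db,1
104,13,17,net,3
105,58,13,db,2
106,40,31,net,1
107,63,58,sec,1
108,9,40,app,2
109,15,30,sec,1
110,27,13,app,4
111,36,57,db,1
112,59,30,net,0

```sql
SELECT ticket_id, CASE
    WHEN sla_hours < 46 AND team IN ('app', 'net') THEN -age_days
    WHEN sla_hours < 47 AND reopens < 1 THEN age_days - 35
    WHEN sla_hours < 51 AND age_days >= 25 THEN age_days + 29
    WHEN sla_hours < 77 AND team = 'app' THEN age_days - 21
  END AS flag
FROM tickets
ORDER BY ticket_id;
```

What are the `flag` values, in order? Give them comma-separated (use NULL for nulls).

ticket_id=100: sla_hours < 51 AND age_days >= 25 → 69
ticket_id=101: sla_hours < 77 AND team = 'app' → 36
ticket_id=102: (no match → NULL) → NULL
ticket_id=103: (no match → NULL) → NULL
ticket_id=104: sla_hours < 46 AND team IN ('app', 'net') → -17
ticket_id=105: (no match → NULL) → NULL
ticket_id=106: sla_hours < 46 AND team IN ('app', 'net') → -31
ticket_id=107: (no match → NULL) → NULL
ticket_id=108: sla_hours < 46 AND team IN ('app', 'net') → -40
ticket_id=109: sla_hours < 51 AND age_days >= 25 → 59
ticket_id=110: sla_hours < 46 AND team IN ('app', 'net') → -13
ticket_id=111: sla_hours < 51 AND age_days >= 25 → 86
ticket_id=112: (no match → NULL) → NULL

69, 36, NULL, NULL, -17, NULL, -31, NULL, -40, 59, -13, 86, NULL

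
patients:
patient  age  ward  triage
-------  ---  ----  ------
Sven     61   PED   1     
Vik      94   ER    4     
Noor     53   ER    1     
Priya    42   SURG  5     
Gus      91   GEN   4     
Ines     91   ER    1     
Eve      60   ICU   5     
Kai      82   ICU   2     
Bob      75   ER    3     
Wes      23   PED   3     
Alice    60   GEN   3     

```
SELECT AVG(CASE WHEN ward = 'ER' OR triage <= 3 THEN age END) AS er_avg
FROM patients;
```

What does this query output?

patient=Sven: ✓ → 61
patient=Vik: ✓ → 94
patient=Noor: ✓ → 53
patient=Priya: ✗
patient=Gus: ✗
patient=Ines: ✓ → 91
patient=Eve: ✗
patient=Kai: ✓ → 82
patient=Bob: ✓ → 75
patient=Wes: ✓ → 23
patient=Alice: ✓ → 60
er_avg = (61 + 94 + 53 + 91 + 82 + 75 + 23 + 60) / 8 = 67.375

67.375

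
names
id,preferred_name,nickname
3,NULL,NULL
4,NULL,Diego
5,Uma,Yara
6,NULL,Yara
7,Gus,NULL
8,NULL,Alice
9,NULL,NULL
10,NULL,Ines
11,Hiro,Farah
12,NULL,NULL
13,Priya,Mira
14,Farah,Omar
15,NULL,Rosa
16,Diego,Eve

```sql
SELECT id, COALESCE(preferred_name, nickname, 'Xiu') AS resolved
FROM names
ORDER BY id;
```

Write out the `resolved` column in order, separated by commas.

id=3: preferred_name=NULL, nickname=NULL, → literal Xiu → Xiu
id=4: preferred_name=NULL, nickname=Diego → Diego
id=5: preferred_name=Uma → Uma
id=6: preferred_name=NULL, nickname=Yara → Yara
id=7: preferred_name=Gus → Gus
id=8: preferred_name=NULL, nickname=Alice → Alice
id=9: preferred_name=NULL, nickname=NULL, → literal Xiu → Xiu
id=10: preferred_name=NULL, nickname=Ines → Ines
id=11: preferred_name=Hiro → Hiro
id=12: preferred_name=NULL, nickname=NULL, → literal Xiu → Xiu
id=13: preferred_name=Priya → Priya
id=14: preferred_name=Farah → Farah
id=15: preferred_name=NULL, nickname=Rosa → Rosa
id=16: preferred_name=Diego → Diego

Xiu, Diego, Uma, Yara, Gus, Alice, Xiu, Ines, Hiro, Xiu, Priya, Farah, Rosa, Diego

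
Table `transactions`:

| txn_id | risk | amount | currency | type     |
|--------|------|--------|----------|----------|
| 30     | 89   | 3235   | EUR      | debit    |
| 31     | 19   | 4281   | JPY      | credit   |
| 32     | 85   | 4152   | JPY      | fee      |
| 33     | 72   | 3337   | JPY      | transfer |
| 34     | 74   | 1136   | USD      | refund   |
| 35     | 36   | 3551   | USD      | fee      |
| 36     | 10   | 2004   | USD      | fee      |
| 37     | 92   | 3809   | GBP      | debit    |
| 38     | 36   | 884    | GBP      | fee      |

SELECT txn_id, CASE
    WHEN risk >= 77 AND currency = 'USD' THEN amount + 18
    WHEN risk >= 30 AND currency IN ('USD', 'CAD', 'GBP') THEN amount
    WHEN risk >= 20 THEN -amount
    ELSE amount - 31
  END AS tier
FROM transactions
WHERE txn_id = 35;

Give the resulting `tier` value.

3551

txn_id = 35: risk=36, amount=3551, currency=USD, type=fee.
risk >= 77 AND currency = 'USD' → false
risk >= 30 AND currency IN ('USD', 'CAD', 'GBP') → true → 3551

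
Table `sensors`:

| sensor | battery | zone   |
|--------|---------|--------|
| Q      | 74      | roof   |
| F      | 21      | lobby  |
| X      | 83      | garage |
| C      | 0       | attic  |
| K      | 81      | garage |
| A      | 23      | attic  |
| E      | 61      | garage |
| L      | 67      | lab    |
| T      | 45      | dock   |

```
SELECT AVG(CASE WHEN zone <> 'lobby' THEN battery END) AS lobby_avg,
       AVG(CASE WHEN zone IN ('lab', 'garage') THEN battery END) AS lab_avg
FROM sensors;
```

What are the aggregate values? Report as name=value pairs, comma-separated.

[lobby_avg: zone <> 'lobby']
sensor=Q: ✓ → 74
sensor=F: ✗
sensor=X: ✓ → 83
sensor=C: ✓ → 0
sensor=K: ✓ → 81
sensor=A: ✓ → 23
sensor=E: ✓ → 61
sensor=L: ✓ → 67
sensor=T: ✓ → 45
lobby_avg = (74 + 83 + 0 + 81 + 23 + 61 + 67 + 45) / 8 = 54.25
—
[lab_avg: zone IN ('lab', 'garage')]
sensor=Q: ✗
sensor=F: ✗
sensor=X: ✓ → 83
sensor=C: ✗
sensor=K: ✓ → 81
sensor=A: ✗
sensor=E: ✓ → 61
sensor=L: ✓ → 67
sensor=T: ✗
lab_avg = (83 + 81 + 61 + 67) / 4 = 73

lobby_avg=54.25, lab_avg=73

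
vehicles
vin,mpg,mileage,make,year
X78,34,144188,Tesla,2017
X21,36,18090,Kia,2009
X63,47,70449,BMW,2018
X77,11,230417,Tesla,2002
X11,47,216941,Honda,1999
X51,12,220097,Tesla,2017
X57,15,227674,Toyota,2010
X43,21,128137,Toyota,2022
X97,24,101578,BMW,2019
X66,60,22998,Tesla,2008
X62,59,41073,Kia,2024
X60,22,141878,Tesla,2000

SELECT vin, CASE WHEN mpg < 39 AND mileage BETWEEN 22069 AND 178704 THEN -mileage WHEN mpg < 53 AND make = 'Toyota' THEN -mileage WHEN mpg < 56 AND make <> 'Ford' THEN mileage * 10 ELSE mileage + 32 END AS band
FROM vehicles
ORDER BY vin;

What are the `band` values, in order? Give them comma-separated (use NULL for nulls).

2169410, 180900, -128137, 2200970, -227674, -141878, 41105, 704490, 23030, 2304170, -144188, -101578

vin=X11: mpg < 56 AND make <> 'Ford' → 2169410
vin=X21: mpg < 56 AND make <> 'Ford' → 180900
vin=X43: mpg < 39 AND mileage BETWEEN 22069 AND 178704 → -128137
vin=X51: mpg < 56 AND make <> 'Ford' → 2200970
vin=X57: mpg < 53 AND make = 'Toyota' → -227674
vin=X60: mpg < 39 AND mileage BETWEEN 22069 AND 178704 → -141878
vin=X62: ELSE → 41105
vin=X63: mpg < 56 AND make <> 'Ford' → 704490
vin=X66: ELSE → 23030
vin=X77: mpg < 56 AND make <> 'Ford' → 2304170
vin=X78: mpg < 39 AND mileage BETWEEN 22069 AND 178704 → -144188
vin=X97: mpg < 39 AND mileage BETWEEN 22069 AND 178704 → -101578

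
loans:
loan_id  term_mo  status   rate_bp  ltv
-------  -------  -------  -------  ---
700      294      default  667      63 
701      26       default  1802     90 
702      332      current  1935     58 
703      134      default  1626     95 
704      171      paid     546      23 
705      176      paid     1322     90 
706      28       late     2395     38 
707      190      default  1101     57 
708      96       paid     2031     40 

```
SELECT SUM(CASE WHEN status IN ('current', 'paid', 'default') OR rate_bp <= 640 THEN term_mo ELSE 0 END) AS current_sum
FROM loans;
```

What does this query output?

loan_id=700: ✓ → 294
loan_id=701: ✓ → 26
loan_id=702: ✓ → 332
loan_id=703: ✓ → 134
loan_id=704: ✓ → 171
loan_id=705: ✓ → 176
loan_id=706: ✗
loan_id=707: ✓ → 190
loan_id=708: ✓ → 96
current_sum = 294 + 26 + 332 + 134 + 171 + 176 + 190 + 96 = 1419

1419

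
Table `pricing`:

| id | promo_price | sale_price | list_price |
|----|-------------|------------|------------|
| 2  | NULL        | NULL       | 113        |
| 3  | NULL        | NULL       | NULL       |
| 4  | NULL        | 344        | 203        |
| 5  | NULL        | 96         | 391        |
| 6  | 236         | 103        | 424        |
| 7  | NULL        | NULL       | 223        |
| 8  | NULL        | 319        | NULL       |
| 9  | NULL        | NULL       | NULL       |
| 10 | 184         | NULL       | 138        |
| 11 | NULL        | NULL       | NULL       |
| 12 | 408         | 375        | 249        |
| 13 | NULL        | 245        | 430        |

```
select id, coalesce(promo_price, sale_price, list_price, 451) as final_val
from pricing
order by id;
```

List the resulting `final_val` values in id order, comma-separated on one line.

113, 451, 344, 96, 236, 223, 319, 451, 184, 451, 408, 245

id=2: promo_price=NULL, sale_price=NULL, list_price=113 → 113
id=3: promo_price=NULL, sale_price=NULL, list_price=NULL, → literal 451 → 451
id=4: promo_price=NULL, sale_price=344 → 344
id=5: promo_price=NULL, sale_price=96 → 96
id=6: promo_price=236 → 236
id=7: promo_price=NULL, sale_price=NULL, list_price=223 → 223
id=8: promo_price=NULL, sale_price=319 → 319
id=9: promo_price=NULL, sale_price=NULL, list_price=NULL, → literal 451 → 451
id=10: promo_price=184 → 184
id=11: promo_price=NULL, sale_price=NULL, list_price=NULL, → literal 451 → 451
id=12: promo_price=408 → 408
id=13: promo_price=NULL, sale_price=245 → 245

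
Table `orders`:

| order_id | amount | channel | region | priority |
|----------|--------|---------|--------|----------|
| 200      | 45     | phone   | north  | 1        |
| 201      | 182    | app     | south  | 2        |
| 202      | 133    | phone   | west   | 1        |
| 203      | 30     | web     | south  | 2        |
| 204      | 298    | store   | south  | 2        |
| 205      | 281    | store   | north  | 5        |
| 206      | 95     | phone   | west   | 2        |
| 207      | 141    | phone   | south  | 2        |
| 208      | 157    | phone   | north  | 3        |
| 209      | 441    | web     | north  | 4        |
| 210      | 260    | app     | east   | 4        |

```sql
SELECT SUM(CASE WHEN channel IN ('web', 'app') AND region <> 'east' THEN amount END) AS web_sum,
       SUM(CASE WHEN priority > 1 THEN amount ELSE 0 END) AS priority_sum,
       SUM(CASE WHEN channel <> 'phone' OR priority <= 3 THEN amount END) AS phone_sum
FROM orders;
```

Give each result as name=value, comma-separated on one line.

[web_sum: channel IN ('web', 'app') AND region <> 'east']
order_id=200: ✗
order_id=201: ✓ → 182
order_id=202: ✗
order_id=203: ✓ → 30
order_id=204: ✗
order_id=205: ✗
order_id=206: ✗
order_id=207: ✗
order_id=208: ✗
order_id=209: ✓ → 441
order_id=210: ✗
web_sum = 182 + 30 + 441 = 653
—
[priority_sum: priority > 1]
order_id=200: ✗
order_id=201: ✓ → 182
order_id=202: ✗
order_id=203: ✓ → 30
order_id=204: ✓ → 298
order_id=205: ✓ → 281
order_id=206: ✓ → 95
order_id=207: ✓ → 141
order_id=208: ✓ → 157
order_id=209: ✓ → 441
order_id=210: ✓ → 260
priority_sum = 182 + 30 + 298 + 281 + 95 + 141 + 157 + 441 + 260 = 1885
—
[phone_sum: channel <> 'phone' OR priority <= 3]
order_id=200: ✓ → 45
order_id=201: ✓ → 182
order_id=202: ✓ → 133
order_id=203: ✓ → 30
order_id=204: ✓ → 298
order_id=205: ✓ → 281
order_id=206: ✓ → 95
order_id=207: ✓ → 141
order_id=208: ✓ → 157
order_id=209: ✓ → 441
order_id=210: ✓ → 260
phone_sum = 45 + 182 + 133 + 30 + 298 + 281 + 95 + 141 + 157 + 441 + 260 = 2063

web_sum=653, priority_sum=1885, phone_sum=2063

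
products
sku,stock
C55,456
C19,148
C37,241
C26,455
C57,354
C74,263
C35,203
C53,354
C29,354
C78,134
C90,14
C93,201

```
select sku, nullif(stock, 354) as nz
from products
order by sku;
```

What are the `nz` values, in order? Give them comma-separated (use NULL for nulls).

sku=C19: stock=148 vs 354: differ → 148
sku=C26: stock=455 vs 354: differ → 455
sku=C29: stock=354 vs 354: equal → NULL
sku=C35: stock=203 vs 354: differ → 203
sku=C37: stock=241 vs 354: differ → 241
sku=C53: stock=354 vs 354: equal → NULL
sku=C55: stock=456 vs 354: differ → 456
sku=C57: stock=354 vs 354: equal → NULL
sku=C74: stock=263 vs 354: differ → 263
sku=C78: stock=134 vs 354: differ → 134
sku=C90: stock=14 vs 354: differ → 14
sku=C93: stock=201 vs 354: differ → 201

148, 455, NULL, 203, 241, NULL, 456, NULL, 263, 134, 14, 201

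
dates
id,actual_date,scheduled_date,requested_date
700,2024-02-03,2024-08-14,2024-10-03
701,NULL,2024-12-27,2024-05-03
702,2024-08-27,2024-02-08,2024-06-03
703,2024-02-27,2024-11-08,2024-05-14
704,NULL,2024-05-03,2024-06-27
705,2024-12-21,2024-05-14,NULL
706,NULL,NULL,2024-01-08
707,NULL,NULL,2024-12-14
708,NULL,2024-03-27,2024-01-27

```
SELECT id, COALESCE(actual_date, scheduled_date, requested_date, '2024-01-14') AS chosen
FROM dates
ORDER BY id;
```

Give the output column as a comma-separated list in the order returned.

2024-02-03, 2024-12-27, 2024-08-27, 2024-02-27, 2024-05-03, 2024-12-21, 2024-01-08, 2024-12-14, 2024-03-27

id=700: actual_date=2024-02-03 → 2024-02-03
id=701: actual_date=NULL, scheduled_date=2024-12-27 → 2024-12-27
id=702: actual_date=2024-08-27 → 2024-08-27
id=703: actual_date=2024-02-27 → 2024-02-27
id=704: actual_date=NULL, scheduled_date=2024-05-03 → 2024-05-03
id=705: actual_date=2024-12-21 → 2024-12-21
id=706: actual_date=NULL, scheduled_date=NULL, requested_date=2024-01-08 → 2024-01-08
id=707: actual_date=NULL, scheduled_date=NULL, requested_date=2024-12-14 → 2024-12-14
id=708: actual_date=NULL, scheduled_date=2024-03-27 → 2024-03-27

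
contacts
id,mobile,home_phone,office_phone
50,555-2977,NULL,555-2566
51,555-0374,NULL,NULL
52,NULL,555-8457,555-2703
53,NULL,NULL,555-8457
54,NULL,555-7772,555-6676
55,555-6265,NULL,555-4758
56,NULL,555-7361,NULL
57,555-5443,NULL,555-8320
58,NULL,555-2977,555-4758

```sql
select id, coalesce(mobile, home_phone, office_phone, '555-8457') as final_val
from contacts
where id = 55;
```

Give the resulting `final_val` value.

id = 55: mobile=555-6265, home_phone=NULL, office_phone=555-4758.
mobile=555-6265 → 555-6265

555-6265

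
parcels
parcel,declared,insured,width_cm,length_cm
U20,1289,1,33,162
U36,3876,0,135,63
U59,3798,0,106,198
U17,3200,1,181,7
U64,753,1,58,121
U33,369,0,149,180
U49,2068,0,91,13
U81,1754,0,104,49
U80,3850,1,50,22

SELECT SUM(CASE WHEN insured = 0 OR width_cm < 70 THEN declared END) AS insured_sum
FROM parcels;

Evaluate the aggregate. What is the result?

parcel=U20: ✓ → 1289
parcel=U36: ✓ → 3876
parcel=U59: ✓ → 3798
parcel=U17: ✗
parcel=U64: ✓ → 753
parcel=U33: ✓ → 369
parcel=U49: ✓ → 2068
parcel=U81: ✓ → 1754
parcel=U80: ✓ → 3850
insured_sum = 1289 + 3876 + 3798 + 753 + 369 + 2068 + 1754 + 3850 = 17757

17757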